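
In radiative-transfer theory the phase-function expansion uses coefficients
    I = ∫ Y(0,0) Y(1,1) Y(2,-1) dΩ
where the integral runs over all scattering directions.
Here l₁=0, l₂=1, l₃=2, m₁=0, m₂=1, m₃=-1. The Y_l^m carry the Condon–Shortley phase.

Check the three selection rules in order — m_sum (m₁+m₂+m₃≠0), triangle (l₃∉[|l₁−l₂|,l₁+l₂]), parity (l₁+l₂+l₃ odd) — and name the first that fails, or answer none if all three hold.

triangle

azimuthal sum: 0 + 1 − 1 = 0  ✓
1 ≤ 2 ≤ 1 (triangle on l)  ✗
L = 0 + 1 + 2 = 3 (odd)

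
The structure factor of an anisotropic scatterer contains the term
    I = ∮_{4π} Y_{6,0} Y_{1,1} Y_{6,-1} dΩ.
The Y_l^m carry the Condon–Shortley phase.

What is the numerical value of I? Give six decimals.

0.000000

l₁+l₂+l₃=13 is odd: 3j(l;000)=0 ⇒ I=0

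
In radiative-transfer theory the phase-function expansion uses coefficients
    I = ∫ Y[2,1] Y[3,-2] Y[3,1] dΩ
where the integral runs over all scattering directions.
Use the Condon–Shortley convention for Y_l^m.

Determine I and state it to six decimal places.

m-sum 0 ✓  L=8 even ✓  1≤3≤5 ✓
Π(2lᵢ+1) = 5×7×7 = 245
triangle coeff Δ(2,3,3) = 1/3780
Σ_t [0,2]: t=0:+1/24 t=1:−1/4 t=2:+1/24 = -1/6
(3j)²=4/105 [(2 3 3; 0 0 0)], sign=+1
Σ_t [0,1]: t=0:+1/12 t=1:−1/48 = 1/16
(3j)²=1/28 [(2 3 3; 1 -2 1)], sign=+1
⇒ 4πI² = 1/3
I = (+1)√(1/3/(4π)) = 0.16286750

0.162868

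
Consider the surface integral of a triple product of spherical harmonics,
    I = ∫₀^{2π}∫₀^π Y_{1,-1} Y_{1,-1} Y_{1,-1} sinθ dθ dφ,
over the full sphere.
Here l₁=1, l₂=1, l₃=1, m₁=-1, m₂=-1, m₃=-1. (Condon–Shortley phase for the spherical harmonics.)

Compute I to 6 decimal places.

m-sum = -1 − 1 − 1 = -3 ≠ 0 ⇒ I = 0

0.000000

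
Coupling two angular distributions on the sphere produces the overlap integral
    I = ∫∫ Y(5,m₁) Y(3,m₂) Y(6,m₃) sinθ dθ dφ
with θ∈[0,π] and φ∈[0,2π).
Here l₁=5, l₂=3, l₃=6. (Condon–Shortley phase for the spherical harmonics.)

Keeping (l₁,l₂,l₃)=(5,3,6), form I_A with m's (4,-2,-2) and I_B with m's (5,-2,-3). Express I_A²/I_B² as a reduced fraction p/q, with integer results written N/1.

5/2

l's match ⇒ only the (l;m) 3-j factors differ between A and B.
A: triangle coeff Δ(5,3,6) = 1/675675; Σ_t [0,1]: t=0:+1/60480 t=1:−1/967680 = 1/64512; (3j)²=15/1001 [(5 3 6; 4 -2 -2)], sign=+1
B: triangle coeff Δ(5,3,6) = 1/675675; Σ_t [0,0]: t=0:+1/483840 = 1/483840; (3j)²=6/1001 [(5 3 6; 5 -2 -3)], sign=-1
I_A²/I_B² = (15/1001)/(6/1001) = 5/2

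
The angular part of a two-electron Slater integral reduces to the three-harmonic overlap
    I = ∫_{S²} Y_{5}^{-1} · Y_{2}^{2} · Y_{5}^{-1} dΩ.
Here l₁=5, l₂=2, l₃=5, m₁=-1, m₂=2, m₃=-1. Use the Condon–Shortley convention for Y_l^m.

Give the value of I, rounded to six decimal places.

0.198089

Checks pass: Σm=0; 12 even; l₃=5∈[3,7].
(2·5+1)(2·2+1)(2·5+1) = 605
Δ: 2! 8! 2! / 13! → 1/38610
sum: t=0:+1/2880 t=1:−1/576 t=2:+1/2880 = -1/960
3j²(5 2 5; 0 0 0) = Δ·Π!·Σ² = 10/429  (sign +1)
sum: t=2:+1/2304 = 1/2304
3j²(5 2 5; -1 2 -1) = Δ·Π!·Σ² = 5/143  (sign +1)
combine: 4πI² = 605·10/429·5/143 = 250/507
take √, sign +1: I = 0.19808933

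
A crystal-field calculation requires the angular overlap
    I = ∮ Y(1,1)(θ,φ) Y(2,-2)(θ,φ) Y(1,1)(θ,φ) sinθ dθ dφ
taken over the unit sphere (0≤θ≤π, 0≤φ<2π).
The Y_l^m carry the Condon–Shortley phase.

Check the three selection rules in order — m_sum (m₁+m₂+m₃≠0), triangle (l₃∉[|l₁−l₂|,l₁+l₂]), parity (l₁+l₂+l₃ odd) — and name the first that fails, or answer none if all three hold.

none

azimuthal sum: 1 − 2 + 1 = 0  ✓
1 ≤ 1 ≤ 3 (triangle on l)  ✓
L = 1 + 2 + 1 = 4 (even)  ✓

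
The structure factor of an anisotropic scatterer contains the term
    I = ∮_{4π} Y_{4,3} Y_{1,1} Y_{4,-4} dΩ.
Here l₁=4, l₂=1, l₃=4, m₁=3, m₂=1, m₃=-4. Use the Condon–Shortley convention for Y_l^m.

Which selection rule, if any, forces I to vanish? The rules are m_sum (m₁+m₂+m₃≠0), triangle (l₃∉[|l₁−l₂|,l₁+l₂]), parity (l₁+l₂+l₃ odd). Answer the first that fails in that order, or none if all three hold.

m₁+m₂+m₃ = 3 + 1 − 4 = 0  ✓
triangle: |4−1|=3 ≤ l₃=4 ≤ 4+1=5  ✓
parity: l₁+l₂+l₃ = 9 is odd  ✗

parity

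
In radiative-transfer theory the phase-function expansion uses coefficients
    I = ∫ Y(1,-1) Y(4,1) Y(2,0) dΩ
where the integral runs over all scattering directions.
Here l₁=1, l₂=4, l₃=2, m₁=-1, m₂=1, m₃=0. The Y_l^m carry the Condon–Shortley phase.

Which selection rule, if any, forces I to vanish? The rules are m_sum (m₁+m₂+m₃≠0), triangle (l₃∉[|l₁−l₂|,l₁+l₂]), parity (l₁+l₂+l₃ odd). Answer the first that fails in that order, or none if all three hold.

Σmᵢ = 0  ✓
l₃∈[|l₁−l₂|,l₁+l₂]=[3,5], have l₃=2  ✗
Σlᵢ = 7 ⇒ odd

triangle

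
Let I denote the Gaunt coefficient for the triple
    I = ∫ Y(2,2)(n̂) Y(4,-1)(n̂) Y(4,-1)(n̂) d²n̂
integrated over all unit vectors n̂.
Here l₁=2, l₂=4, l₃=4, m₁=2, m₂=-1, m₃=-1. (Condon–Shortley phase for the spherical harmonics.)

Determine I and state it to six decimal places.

0.200662

m-sum 0 ✓  L=10 even ✓  2≤4≤6 ✓
Π(2lᵢ+1) = 5×9×9 = 405
triangle coeff Δ(2,4,4) = 1/13860
Σ_t [0,2]: t=0:+1/192 t=1:−1/36 t=2:+1/192 = -5/288
(3j)²=20/693 [(2 4 4; 0 0 0)], sign=-1
Σ_t [0,0]: t=0:+1/144 = 1/144
(3j)²=10/231 [(2 4 4; 2 -1 -1)], sign=-1
⇒ 4πI² = 3000/5929
I = (+1)√(3000/5929/(4π)) = 0.20066192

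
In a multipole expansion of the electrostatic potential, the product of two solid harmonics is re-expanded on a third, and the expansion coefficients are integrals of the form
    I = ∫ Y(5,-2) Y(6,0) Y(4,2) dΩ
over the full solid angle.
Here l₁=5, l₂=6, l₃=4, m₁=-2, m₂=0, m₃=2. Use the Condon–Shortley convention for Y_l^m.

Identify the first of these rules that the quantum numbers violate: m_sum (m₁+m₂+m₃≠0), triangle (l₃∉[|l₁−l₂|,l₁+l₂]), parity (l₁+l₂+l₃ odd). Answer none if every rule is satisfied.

parity

m₁+m₂+m₃ = -2 + 0 + 2 = 0  ✓
triangle: |5−6|=1 ≤ l₃=4 ≤ 5+6=11  ✓
parity: l₁+l₂+l₃ = 15 is odd  ✗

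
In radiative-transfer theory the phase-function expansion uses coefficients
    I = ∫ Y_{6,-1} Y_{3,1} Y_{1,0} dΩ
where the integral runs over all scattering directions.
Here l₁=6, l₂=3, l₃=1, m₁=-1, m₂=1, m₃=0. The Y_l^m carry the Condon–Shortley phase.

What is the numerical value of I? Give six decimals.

0.000000

triangle: need 3≤l₃≤9, have 1; I=0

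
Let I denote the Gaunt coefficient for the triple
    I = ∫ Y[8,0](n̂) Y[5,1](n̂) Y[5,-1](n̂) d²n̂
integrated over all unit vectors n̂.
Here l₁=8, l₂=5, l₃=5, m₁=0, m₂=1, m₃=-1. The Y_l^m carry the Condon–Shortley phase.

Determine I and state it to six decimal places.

Checks pass: Σm=0; 18 even; l₃=5∈[3,13].
(2·8+1)(2·5+1)(2·5+1) = 2057
Δ: 8! 8! 2! / 19! → 1/37413090
sum: t=3:−1/1036800 t=4:+1/331776 t=5:−1/1036800 = 1/921600
3j²(8 5 5; 0 0 0) = Δ·Π!·Σ² = 490/46189  (sign -1)
sum: t=4:+1/663552 t=5:−1/518400 t=6:+1/4147200 = -1/5529600
3j²(8 5 5; 0 1 -1) = Δ·Π!·Σ² = 98/230945  (sign -1)
combine: 4πI² = 2057·490/46189·98/230945 = 9604/1037153
take √, sign +1: I = 0.02714562

0.027146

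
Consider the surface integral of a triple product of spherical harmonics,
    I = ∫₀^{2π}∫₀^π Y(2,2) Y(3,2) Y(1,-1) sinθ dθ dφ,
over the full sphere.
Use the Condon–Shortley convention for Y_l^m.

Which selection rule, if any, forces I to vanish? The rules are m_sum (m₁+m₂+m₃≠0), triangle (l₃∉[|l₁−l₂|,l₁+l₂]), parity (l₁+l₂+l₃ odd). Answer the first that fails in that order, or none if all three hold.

m_sum

Σmᵢ = 3  ✗
l₃∈[|l₁−l₂|,l₁+l₂]=[1,5], have l₃=1
Σlᵢ = 6 ⇒ even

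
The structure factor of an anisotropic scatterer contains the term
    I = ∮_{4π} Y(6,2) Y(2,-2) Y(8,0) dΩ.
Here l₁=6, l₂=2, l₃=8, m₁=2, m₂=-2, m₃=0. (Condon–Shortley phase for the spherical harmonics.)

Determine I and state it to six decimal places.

Rules hold: Σm=0, L=16 even, 4≤8≤8.
N = 13·5·17 = 1105
Δ = 0!·12!·4!/17! = 1/30940
Racah Σ t=0..0: t=0:+1/2073600 = 1/2073600
⇒ 3j(6 2 8; 0 0 0)² = 28/1105, sgn +1
Racah Σ t=0..0: t=0:+1/23224320 = 1/23224320
⇒ 3j(6 2 8; 2 -2 0)² = 1/442, sgn +1
4πI² = N·(3j₀)²·(3jₘ)² = 14/221
I = +1·√(0.0633484/4π) = 0.07100075

0.071001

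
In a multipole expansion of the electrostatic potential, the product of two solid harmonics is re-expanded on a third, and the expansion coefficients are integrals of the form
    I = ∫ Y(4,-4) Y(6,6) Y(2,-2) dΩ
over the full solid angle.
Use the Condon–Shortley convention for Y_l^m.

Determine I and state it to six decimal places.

Checks pass: Σm=0; 12 even; l₃=2∈[2,10].
(2·4+1)(2·6+1)(2·2+1) = 585
Δ: 8! 0! 4! / 13! → 1/6435
sum: t=4:+1/2304 = 1/2304
3j²(4 6 2; 0 0 0) = Δ·Π!·Σ² = 5/143  (sign +1)
sum: t=8:+1/967680 = 1/967680
3j²(4 6 2; -4 6 -2) = Δ·Π!·Σ² = 1/13  (sign +1)
combine: 4πI² = 585·5/143·1/13 = 225/143
take √, sign +1: I = 0.35384927

0.353849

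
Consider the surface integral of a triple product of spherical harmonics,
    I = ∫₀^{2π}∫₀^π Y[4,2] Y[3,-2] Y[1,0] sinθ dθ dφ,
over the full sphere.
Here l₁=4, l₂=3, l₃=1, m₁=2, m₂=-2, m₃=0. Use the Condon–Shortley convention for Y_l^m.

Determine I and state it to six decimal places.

Checks pass: Σm=0; 8 even; l₃=1∈[1,7].
(2·4+1)(2·3+1)(2·1+1) = 189
Δ: 6! 2! 0! / 9! → 1/252
sum: t=3:−1/36 = -1/36
3j²(4 3 1; 0 0 0) = Δ·Π!·Σ² = 4/63  (sign +1)
sum: t=1:−1/120 = -1/120
3j²(4 3 1; 2 -2 0) = Δ·Π!·Σ² = 1/21  (sign +1)
combine: 4πI² = 189·4/63·1/21 = 4/7
take √, sign +1: I = 0.21324362

0.213244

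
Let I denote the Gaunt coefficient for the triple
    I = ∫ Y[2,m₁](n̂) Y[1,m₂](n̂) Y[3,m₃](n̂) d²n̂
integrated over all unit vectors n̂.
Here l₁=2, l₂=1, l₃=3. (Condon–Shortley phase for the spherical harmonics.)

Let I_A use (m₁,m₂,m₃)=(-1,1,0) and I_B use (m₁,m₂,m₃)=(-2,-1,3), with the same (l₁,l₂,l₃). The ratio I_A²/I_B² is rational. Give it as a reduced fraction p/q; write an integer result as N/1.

1/5

l's match ⇒ only the (l;m) 3-j factors differ between A and B.
A: triangle coeff Δ(2,1,3) = 1/105; Σ_t [0,0]: t=0:+1/12 = 1/12; (3j)²=1/35 [(2 1 3; -1 1 0)], sign=-1
B: triangle coeff Δ(2,1,3) = 1/105; Σ_t [0,0]: t=0:+1/48 = 1/48; (3j)²=1/7 [(2 1 3; -2 -1 3)], sign=+1
I_A²/I_B² = (1/35)/(1/7) = 1/5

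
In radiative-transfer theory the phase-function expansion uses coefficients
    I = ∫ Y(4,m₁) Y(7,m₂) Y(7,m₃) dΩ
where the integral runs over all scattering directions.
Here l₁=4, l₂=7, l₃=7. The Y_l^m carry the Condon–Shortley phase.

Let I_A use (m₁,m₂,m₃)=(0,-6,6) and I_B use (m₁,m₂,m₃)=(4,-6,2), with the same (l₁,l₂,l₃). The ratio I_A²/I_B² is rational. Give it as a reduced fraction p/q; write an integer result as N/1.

1287/1750

Same 4,7,7: normalisation and zero-m 3j drop out of the ratio.
A: Δ: 4! 4! 10! / 19! → 1/58198140; sum: t=0:+1/209018880 t=1:−1/130636800 = -1/348364800; 3j²(4 7 7; 0 -6 6) = Δ·Π!·Σ² = 143/45220  (sign +1)
B: Δ: 4! 4! 10! / 19! → 1/58198140; sum: t=0:+1/209018880 = 1/209018880; 3j²(4 7 7; 4 -6 2) = Δ·Π!·Σ² = 25/5814  (sign -1)
I_A²/I_B² = (143/45220)/(25/5814) = 1287/1750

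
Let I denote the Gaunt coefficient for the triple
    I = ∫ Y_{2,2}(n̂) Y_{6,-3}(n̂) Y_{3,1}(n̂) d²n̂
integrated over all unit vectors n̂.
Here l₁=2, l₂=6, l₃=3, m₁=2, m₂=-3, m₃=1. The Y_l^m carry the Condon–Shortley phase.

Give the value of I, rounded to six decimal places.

0.000000

l₃=3 ∉ [4,8] — triangle fails ⇒ I = 0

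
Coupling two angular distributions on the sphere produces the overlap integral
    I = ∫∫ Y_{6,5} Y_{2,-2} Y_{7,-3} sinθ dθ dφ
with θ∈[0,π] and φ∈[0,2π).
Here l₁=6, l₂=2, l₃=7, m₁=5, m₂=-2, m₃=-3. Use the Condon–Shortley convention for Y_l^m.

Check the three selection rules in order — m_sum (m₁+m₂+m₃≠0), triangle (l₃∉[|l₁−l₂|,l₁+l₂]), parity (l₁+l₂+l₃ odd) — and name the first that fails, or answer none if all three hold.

azimuthal sum: 5 − 2 − 3 = 0  ✓
4 ≤ 7 ≤ 8 (triangle on l)  ✓
L = 6 + 2 + 7 = 15 (odd)  ✗

parity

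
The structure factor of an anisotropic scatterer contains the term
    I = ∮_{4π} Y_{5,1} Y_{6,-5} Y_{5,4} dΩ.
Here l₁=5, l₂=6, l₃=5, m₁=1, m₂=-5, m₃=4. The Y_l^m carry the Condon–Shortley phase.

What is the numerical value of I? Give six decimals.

0.158629

Checks pass: Σm=0; 16 even; l₃=5∈[1,11].
(2·5+1)(2·6+1)(2·5+1) = 1573
Δ: 6! 4! 6! / 17! → 1/28588560
sum: t=1:−1/345600 t=2:+1/13824 t=3:−1/5184 t=4:+1/13824 t=5:−1/345600 = -7/129600
3j²(5 6 5; 0 0 0) = Δ·Π!·Σ² = 80/7293  (sign +1)
sum: t=0:+1/2073600 t=1:−1/518400 = -1/691200
3j²(5 6 5; 1 -5 4) = Δ·Π!·Σ² = 81/4420  (sign +1)
combine: 4πI² = 1573·80/7293·81/4420 = 1188/3757
take √, sign +1: I = 0.15862904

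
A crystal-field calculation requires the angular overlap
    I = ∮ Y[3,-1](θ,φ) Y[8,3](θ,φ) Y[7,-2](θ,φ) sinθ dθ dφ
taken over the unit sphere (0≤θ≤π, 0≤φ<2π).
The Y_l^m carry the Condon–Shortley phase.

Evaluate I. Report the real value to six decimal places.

Checks pass: Σm=0; 18 even; l₃=7∈[5,11].
(2·3+1)(2·8+1)(2·7+1) = 1785
Δ: 4! 2! 12! / 19! → 1/5290740
sum: t=1:−1/7257600 t=2:+1/2073600 t=3:−1/7257600 = 1/4838400
3j²(3 8 7; 0 0 0) = Δ·Π!·Σ² = 252/20995  (sign -1)
sum: t=2:+1/17418240 t=3:−1/5806080 t=4:+1/29030400 = -1/12441600
3j²(3 8 7; -1 3 -2) = Δ·Π!·Σ² = 154/12597  (sign +1)
combine: 4πI² = 1785·252/20995·154/12597 = 271656/1037153
take √, sign -1: I = -0.14437211

-0.144372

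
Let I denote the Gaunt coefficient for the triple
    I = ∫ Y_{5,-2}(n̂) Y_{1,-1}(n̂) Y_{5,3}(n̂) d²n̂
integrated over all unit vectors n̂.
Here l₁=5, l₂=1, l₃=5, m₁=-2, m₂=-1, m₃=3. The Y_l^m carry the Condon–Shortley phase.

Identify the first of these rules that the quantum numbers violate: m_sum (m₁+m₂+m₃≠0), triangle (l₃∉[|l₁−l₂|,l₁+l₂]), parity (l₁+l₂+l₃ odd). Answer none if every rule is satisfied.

parity

m₁+m₂+m₃ = -2 − 1 + 3 = 0  ✓
triangle: |5−1|=4 ≤ l₃=5 ≤ 5+1=6  ✓
parity: l₁+l₂+l₃ = 11 is odd  ✗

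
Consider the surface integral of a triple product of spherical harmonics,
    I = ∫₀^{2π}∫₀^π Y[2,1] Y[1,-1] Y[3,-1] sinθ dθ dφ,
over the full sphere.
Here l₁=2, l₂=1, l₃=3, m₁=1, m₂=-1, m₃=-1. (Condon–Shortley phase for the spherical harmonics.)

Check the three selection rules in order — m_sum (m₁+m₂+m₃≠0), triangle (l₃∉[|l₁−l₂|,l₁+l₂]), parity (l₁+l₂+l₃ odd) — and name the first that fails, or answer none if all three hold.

m_sum

m₁+m₂+m₃ = 1 − 1 − 1 = -1  ✗
triangle: |2−1|=1 ≤ l₃=3 ≤ 2+1=3
parity: l₁+l₂+l₃ = 6 is even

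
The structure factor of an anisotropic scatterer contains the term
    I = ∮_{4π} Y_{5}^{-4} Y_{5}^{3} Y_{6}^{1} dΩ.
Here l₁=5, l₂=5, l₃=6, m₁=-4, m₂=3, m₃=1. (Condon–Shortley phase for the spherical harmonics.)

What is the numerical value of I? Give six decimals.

Rules hold: Σm=0, L=16 even, 0≤6≤10.
N = 11·11·13 = 1573
Δ = 4!·6!·6!/17! = 1/28588560
Racah Σ t=0..4: t=0:+1/345600 t=1:−1/13824 t=2:+1/5184 t=3:−1/13824 t=4:+1/345600 = 7/129600
⇒ 3j(5 5 6; 0 0 0)² = 80/7293, sgn +1
Racah Σ t=3..4: t=3:−1/518400 t=4:+1/138240 = 11/2073600
⇒ 3j(5 5 6; -4 3 1)² = 77/4420, sgn -1
4πI² = N·(3j₀)²·(3jₘ)² = 3388/11271
I = -1·√(0.300594/4π) = -0.15466268

-0.154663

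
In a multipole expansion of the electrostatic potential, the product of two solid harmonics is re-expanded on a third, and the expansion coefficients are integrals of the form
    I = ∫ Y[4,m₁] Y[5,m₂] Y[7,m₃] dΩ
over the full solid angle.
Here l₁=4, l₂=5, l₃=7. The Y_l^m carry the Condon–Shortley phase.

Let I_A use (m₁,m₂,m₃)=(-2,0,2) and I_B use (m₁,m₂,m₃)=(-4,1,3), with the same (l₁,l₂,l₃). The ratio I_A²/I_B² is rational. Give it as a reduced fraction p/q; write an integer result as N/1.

1/105

Same 4,5,7: normalisation and zero-m 3j drop out of the ratio.
A: Δ: 2! 6! 8! / 17! → 1/6126120; sum: t=0:+1/1036800 t=1:−1/69120 t=2:+1/69120 = 1/1036800; 3j²(4 5 7; -2 0 2) = Δ·Π!·Σ² = 1/7293  (sign -1)
B: Δ: 2! 6! 8! / 17! → 1/6126120; sum: t=2:+1/829440 = 1/829440; 3j²(4 5 7; -4 1 3) = Δ·Π!·Σ² = 35/2431  (sign +1)
I_A²/I_B² = (1/7293)/(35/2431) = 1/105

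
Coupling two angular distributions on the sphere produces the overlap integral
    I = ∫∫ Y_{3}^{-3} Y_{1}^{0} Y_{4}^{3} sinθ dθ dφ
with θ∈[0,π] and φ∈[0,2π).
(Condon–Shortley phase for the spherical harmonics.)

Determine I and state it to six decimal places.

Rules hold: Σm=0, L=8 even, 2≤4≤4.
N = 7·3·9 = 189
Δ = 0!·6!·2!/9! = 1/252
Racah Σ t=0..0: t=0:+1/36 = 1/36
⇒ 3j(3 1 4; 0 0 0)² = 4/63, sgn +1
Racah Σ t=0..0: t=0:+1/720 = 1/720
⇒ 3j(3 1 4; -3 0 3)² = 1/36, sgn -1
4πI² = N·(3j₀)²·(3jₘ)² = 1/3
I = -1·√(0.333333/4π) = -0.16286750

-0.162868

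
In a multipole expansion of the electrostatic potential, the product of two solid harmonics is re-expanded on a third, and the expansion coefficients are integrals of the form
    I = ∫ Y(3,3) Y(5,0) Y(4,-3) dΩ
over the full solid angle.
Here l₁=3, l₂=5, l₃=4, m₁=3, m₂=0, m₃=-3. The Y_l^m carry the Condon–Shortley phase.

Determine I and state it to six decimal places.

Checks pass: Σm=0; 12 even; l₃=4∈[2,8].
(2·3+1)(2·5+1)(2·4+1) = 693
Δ: 4! 2! 6! / 13! → 1/180180
sum: t=1:−1/576 t=2:+1/144 t=3:−1/576 = 1/288
3j²(3 5 4; 0 0 0) = Δ·Π!·Σ² = 20/1001  (sign +1)
sum: t=0:+1/5760 = 1/5760
3j²(3 5 4; 3 0 -3) = Δ·Π!·Σ² = 5/572  (sign -1)
combine: 4πI² = 693·20/1001·5/572 = 225/1859
take √, sign -1: I = -0.09814013

-0.098140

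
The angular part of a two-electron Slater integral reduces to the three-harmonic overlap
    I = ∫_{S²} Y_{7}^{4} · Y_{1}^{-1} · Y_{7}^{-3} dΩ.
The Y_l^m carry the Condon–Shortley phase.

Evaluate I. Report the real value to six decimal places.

0.000000

L=15 odd ⇒ parity kills the (l;000) factor ⇒ I = 0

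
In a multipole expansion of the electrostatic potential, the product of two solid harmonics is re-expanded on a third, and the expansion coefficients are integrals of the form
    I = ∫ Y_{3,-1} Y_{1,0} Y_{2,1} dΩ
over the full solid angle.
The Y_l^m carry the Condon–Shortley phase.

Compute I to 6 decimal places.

m-sum 0 ✓  L=6 even ✓  2≤2≤4 ✓
Π(2lᵢ+1) = 7×3×5 = 105
triangle coeff Δ(3,1,2) = 1/105
Σ_t [1,1]: t=1:−1/4 = -1/4
(3j)²=3/35 [(3 1 2; 0 0 0)], sign=-1
Σ_t [1,1]: t=1:−1/6 = -1/6
(3j)²=8/105 [(3 1 2; -1 0 1)], sign=+1
⇒ 4πI² = 24/35
I = (-1)√(24/35/(4π)) = -0.23359668

-0.233597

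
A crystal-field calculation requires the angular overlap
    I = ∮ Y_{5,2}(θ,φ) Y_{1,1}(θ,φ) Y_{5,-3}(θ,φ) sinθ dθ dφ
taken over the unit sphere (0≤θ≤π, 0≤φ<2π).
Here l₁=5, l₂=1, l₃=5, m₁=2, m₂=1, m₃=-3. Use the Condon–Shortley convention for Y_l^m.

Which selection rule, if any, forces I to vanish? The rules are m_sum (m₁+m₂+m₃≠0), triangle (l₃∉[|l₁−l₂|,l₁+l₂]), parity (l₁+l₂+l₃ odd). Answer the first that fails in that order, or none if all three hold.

azimuthal sum: 2 + 1 − 3 = 0  ✓
4 ≤ 5 ≤ 6 (triangle on l)  ✓
L = 5 + 1 + 5 = 11 (odd)  ✗

parity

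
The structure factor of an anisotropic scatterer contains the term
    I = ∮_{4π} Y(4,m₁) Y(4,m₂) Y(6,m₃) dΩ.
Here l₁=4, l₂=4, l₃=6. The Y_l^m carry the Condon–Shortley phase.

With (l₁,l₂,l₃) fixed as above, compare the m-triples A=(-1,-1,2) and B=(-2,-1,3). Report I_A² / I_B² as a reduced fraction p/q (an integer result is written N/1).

2/1

l's match ⇒ only the (l;m) 3-j factors differ between A and B.
A: triangle coeff Δ(4,4,6) = 1/1261260; Σ_t [0,2]: t=0:+1/8640 t=1:−1/2304 t=2:+1/8640 = -7/34560; (3j)²=7/429 [(4 4 6; -1 -1 2)], sign=-1
B: triangle coeff Δ(4,4,6) = 1/1261260; Σ_t [0,2]: t=0:+1/51840 t=1:−1/5760 t=2:+1/11520 = -7/103680; (3j)²=7/858 [(4 4 6; -2 -1 3)], sign=+1
I_A²/I_B² = (7/429)/(7/858) = 2/1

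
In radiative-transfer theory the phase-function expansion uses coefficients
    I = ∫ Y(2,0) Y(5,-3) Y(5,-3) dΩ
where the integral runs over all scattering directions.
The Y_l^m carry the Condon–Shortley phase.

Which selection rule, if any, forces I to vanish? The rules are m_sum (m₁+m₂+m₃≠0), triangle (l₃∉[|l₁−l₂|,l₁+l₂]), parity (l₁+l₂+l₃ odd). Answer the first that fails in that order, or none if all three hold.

Σmᵢ = -6  ✗
l₃∈[|l₁−l₂|,l₁+l₂]=[3,7], have l₃=5
Σlᵢ = 12 ⇒ even

m_sum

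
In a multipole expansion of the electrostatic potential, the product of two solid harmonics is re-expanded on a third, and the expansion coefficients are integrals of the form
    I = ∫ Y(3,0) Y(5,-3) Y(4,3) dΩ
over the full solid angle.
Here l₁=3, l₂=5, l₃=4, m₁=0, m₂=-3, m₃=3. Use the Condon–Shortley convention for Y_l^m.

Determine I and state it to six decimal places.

Checks pass: Σm=0; 12 even; l₃=4∈[2,8].
(2·3+1)(2·5+1)(2·4+1) = 693
Δ: 4! 2! 6! / 13! → 1/180180
sum: t=1:−1/576 t=2:+1/144 t=3:−1/576 = 1/288
3j²(3 5 4; 0 0 0) = Δ·Π!·Σ² = 20/1001  (sign +1)
sum: t=1:−1/1440 t=2:+1/2880 = -1/2880
3j²(3 5 4; 0 -3 3) = Δ·Π!·Σ² = 7/715  (sign +1)
combine: 4πI² = 693·20/1001·7/715 = 252/1859
take √, sign +1: I = 0.10386175

0.103862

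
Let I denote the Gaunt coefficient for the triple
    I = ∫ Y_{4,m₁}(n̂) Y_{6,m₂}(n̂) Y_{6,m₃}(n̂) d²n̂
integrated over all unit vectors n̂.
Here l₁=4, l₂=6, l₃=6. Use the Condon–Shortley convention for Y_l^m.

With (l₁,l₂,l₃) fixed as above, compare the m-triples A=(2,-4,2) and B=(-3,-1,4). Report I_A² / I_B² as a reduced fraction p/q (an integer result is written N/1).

Same 4,6,6: normalisation and zero-m 3j drop out of the ratio.
A: Δ: 4! 4! 8! / 17! → 1/15315300; sum: t=0:+1/138240 t=1:−1/181440 t=2:+1/3870720 = 23/11612160; 3j²(4 6 6; 2 -4 2) = Δ·Π!·Σ² = 529/204204  (sign +1)
B: Δ: 4! 4! 8! / 17! → 1/15315300; sum: t=3:−1/207360 t=4:+1/725760 = -1/290304; 3j²(4 6 6; -3 -1 4) = Δ·Π!·Σ² = 125/7293  (sign -1)
I_A²/I_B² = (529/204204)/(125/7293) = 529/3500

529/3500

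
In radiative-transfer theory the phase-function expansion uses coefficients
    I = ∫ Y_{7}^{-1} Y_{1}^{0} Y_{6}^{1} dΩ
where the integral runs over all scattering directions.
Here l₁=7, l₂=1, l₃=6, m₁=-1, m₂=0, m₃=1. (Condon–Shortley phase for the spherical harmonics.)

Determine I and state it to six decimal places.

Checks pass: Σm=0; 14 even; l₃=6∈[6,8].
(2·7+1)(2·1+1)(2·6+1) = 585
Δ: 2! 12! 0! / 15! → 1/1365
sum: t=1:−1/518400 = -1/518400
3j²(7 1 6; 0 0 0) = Δ·Π!·Σ² = 7/195  (sign -1)
sum: t=1:−1/604800 = -1/604800
3j²(7 1 6; -1 0 1) = Δ·Π!·Σ² = 16/455  (sign +1)
combine: 4πI² = 585·7/195·16/455 = 48/65
take √, sign -1: I = -0.24241473

-0.242415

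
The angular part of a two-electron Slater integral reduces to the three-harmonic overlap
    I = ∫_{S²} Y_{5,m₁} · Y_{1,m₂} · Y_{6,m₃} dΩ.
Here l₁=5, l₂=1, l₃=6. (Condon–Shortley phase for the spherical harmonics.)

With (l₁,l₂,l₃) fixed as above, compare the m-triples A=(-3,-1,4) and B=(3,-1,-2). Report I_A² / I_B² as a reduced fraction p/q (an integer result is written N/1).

15/2

Same 5,1,6: normalisation and zero-m 3j drop out of the ratio.
A: Δ: 0! 10! 2! / 13! → 1/858; sum: t=0:+1/161280 = 1/161280; 3j²(5 1 6; -3 -1 4) = Δ·Π!·Σ² = 15/286  (sign +1)
B: Δ: 0! 10! 2! / 13! → 1/858; sum: t=0:+1/161280 = 1/161280; 3j²(5 1 6; 3 -1 -2) = Δ·Π!·Σ² = 1/143  (sign +1)
I_A²/I_B² = (15/286)/(1/143) = 15/2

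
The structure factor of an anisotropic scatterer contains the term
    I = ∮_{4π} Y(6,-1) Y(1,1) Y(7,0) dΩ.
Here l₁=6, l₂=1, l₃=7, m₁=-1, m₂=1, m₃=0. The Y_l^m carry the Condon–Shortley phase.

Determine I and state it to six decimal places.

0.160342

m-sum 0 ✓  L=14 even ✓  5≤7≤7 ✓
Π(2lᵢ+1) = 13×3×15 = 585
triangle coeff Δ(6,1,7) = 1/1365
Σ_t [0,0]: t=0:+1/518400 = 1/518400
(3j)²=7/195 [(6 1 7; 0 0 0)], sign=-1
Σ_t [0,0]: t=0:+1/1209600 = 1/1209600
(3j)²=1/65 [(6 1 7; -1 1 0)], sign=-1
⇒ 4πI² = 21/65
I = (+1)√(21/65/(4π)) = 0.16034227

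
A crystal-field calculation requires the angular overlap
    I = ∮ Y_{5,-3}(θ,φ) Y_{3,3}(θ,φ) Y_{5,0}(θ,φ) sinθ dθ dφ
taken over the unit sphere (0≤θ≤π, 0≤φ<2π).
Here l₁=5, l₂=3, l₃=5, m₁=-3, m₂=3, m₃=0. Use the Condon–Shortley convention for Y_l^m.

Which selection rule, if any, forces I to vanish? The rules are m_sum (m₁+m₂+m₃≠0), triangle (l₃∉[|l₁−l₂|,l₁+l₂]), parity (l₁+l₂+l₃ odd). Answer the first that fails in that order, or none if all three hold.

m₁+m₂+m₃ = -3 + 3 + 0 = 0  ✓
triangle: |5−3|=2 ≤ l₃=5 ≤ 5+3=8  ✓
parity: l₁+l₂+l₃ = 13 is odd  ✗

parity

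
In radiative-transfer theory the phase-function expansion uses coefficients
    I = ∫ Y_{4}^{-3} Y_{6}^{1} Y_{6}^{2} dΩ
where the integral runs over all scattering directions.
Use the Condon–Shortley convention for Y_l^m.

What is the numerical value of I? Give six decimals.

-0.039511

m-sum 0 ✓  L=16 even ✓  2≤6≤10 ✓
Π(2lᵢ+1) = 9×13×13 = 1521
triangle coeff Δ(4,6,6) = 1/15315300
Σ_t [0,4]: t=0:+1/829440 t=1:−1/25920 t=2:+1/9216 t=3:−1/25920 t=4:+1/829440 = 7/207360
(3j)²=28/2431 [(4 6 6; 0 0 0)], sign=+1
Σ_t [3,4]: t=3:−1/82944 t=4:+1/103680 = -1/414720
(3j)²=49/43758 [(4 6 6; -3 1 2)], sign=-1
⇒ 4πI² = 686/34969
I = (-1)√(686/34969/(4π)) = -0.03951077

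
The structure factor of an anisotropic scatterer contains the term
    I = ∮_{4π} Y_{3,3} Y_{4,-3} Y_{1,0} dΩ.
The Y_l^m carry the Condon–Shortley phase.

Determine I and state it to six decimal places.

m-sum 0 ✓  L=8 even ✓  1≤1≤7 ✓
Π(2lᵢ+1) = 7×9×3 = 189
triangle coeff Δ(3,4,1) = 1/252
Σ_t [3,3]: t=3:−1/36 = -1/36
(3j)²=4/63 [(3 4 1; 0 0 0)], sign=+1
Σ_t [0,0]: t=0:+1/720 = 1/720
(3j)²=1/36 [(3 4 1; 3 -3 0)], sign=-1
⇒ 4πI² = 1/3
I = (-1)√(1/3/(4π)) = -0.16286750

-0.162868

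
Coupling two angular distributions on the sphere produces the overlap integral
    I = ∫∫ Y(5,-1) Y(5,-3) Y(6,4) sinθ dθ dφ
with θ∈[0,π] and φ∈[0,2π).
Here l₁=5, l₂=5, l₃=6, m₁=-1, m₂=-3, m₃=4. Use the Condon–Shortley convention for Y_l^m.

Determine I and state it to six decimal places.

m-sum 0 ✓  L=16 even ✓  0≤6≤10 ✓
Π(2lᵢ+1) = 11×11×13 = 1573
triangle coeff Δ(5,5,6) = 1/28588560
Σ_t [0,4]: t=0:+1/345600 t=1:−1/13824 t=2:+1/5184 t=3:−1/13824 t=4:+1/345600 = 7/129600
(3j)²=80/7293 [(5 5 6; 0 0 0)], sign=+1
Σ_t [0,2]: t=0:+1/829440 t=1:−1/86400 t=2:+1/138240 = -13/4147200
(3j)²=13/3740 [(5 5 6; -1 -3 4)], sign=-1
⇒ 4πI² = 52/867
I = (-1)√(52/867/(4π)) = -0.06908555

-0.069086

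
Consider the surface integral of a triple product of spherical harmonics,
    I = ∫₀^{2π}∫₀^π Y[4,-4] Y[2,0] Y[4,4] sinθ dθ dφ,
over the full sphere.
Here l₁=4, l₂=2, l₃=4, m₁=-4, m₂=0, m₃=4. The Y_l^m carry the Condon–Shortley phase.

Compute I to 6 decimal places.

-0.229376

m-sum 0 ✓  L=10 even ✓  2≤4≤6 ✓
Π(2lᵢ+1) = 9×5×9 = 405
triangle coeff Δ(4,2,4) = 1/13860
Σ_t [0,2]: t=0:+1/192 t=1:−1/36 t=2:+1/192 = -5/288
(3j)²=20/693 [(4 2 4; 0 0 0)], sign=-1
Σ_t [2,2]: t=2:+1/2880 = 1/2880
(3j)²=28/495 [(4 2 4; -4 0 4)], sign=+1
⇒ 4πI² = 80/121
I = (-1)√(80/121/(4π)) = -0.22937568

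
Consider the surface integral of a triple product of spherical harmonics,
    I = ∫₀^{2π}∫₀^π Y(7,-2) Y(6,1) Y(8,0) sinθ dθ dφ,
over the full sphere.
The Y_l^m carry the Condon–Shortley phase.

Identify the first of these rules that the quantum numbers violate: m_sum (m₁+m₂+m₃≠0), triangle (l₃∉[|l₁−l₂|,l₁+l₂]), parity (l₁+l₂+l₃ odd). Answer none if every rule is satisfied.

m_sum

azimuthal sum: -2 + 1 + 0 = -1  ✗
1 ≤ 8 ≤ 13 (triangle on l)
L = 7 + 6 + 8 = 21 (odd)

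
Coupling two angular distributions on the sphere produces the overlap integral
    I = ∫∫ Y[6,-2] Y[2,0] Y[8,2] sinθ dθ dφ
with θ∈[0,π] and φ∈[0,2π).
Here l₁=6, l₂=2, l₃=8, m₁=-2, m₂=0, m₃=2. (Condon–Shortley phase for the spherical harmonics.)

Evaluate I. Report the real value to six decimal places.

0.220478

Rules hold: Σm=0, L=16 even, 4≤8≤8.
N = 13·5·17 = 1105
Δ = 0!·12!·4!/17! = 1/30940
Racah Σ t=0..0: t=0:+1/2073600 = 1/2073600
⇒ 3j(6 2 8; 0 0 0)² = 28/1105, sgn +1
Racah Σ t=0..0: t=0:+1/3870720 = 1/3870720
⇒ 3j(6 2 8; -2 0 2)² = 135/6188, sgn +1
4πI² = N·(3j₀)²·(3jₘ)² = 135/221
I = +1·√(0.61086/4π) = 0.22047828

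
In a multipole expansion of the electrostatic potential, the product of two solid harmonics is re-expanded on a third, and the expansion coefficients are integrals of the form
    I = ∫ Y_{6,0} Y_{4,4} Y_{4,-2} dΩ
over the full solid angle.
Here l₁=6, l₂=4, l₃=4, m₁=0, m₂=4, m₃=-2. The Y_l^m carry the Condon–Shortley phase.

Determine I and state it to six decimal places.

0.000000

m-sum = 0 + 4 − 2 = 2 ≠ 0 ⇒ I = 0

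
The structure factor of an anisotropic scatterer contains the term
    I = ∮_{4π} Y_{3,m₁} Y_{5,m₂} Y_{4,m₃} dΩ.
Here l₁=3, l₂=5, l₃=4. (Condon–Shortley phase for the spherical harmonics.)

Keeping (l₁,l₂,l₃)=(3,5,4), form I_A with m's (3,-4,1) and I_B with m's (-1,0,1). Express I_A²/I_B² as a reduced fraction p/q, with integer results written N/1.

l's match ⇒ only the (l;m) 3-j factors differ between A and B.
A: triangle coeff Δ(3,5,4) = 1/180180; Σ_t [0,0]: t=0:+1/5760 = 1/5760; (3j)²=9/286 [(3 5 4; 3 -4 1)], sign=-1
B: triangle coeff Δ(3,5,4) = 1/180180; Σ_t [2,4]: t=2:+1/288 t=3:−1/288 t=4:+1/5760 = 1/5760; (3j)²=1/12012 [(3 5 4; -1 0 1)], sign=-1
I_A²/I_B² = (9/286)/(1/12012) = 378/1

378/1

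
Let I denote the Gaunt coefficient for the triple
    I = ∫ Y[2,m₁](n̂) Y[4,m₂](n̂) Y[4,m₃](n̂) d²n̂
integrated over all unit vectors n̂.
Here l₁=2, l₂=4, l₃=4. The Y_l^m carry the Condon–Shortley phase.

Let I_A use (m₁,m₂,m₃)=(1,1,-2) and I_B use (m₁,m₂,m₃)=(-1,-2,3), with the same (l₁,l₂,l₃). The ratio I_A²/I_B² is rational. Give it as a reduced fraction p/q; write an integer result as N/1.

Same 2,4,4: normalisation and zero-m 3j drop out of the ratio.
A: Δ: 2! 2! 6! / 11! → 1/13860; sum: t=0:+1/240 t=1:−1/96 = -1/160; 3j²(2 4 4; 1 1 -2) = Δ·Π!·Σ² = 27/1540  (sign -1)
B: Δ: 2! 2! 6! / 11! → 1/13860; sum: t=1:−1/240 t=2:+1/1440 = -1/288; 3j²(2 4 4; -1 -2 3) = Δ·Π!·Σ² = 5/132  (sign +1)
I_A²/I_B² = (27/1540)/(5/132) = 81/175

81/175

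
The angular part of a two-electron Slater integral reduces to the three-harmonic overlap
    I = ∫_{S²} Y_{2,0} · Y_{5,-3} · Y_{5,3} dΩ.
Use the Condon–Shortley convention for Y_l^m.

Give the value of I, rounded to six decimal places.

-0.016174

Rules hold: Σm=0, L=12 even, 3≤5≤7.
N = 5·11·11 = 605
Δ = 2!·2!·8!/13! = 1/38610
Racah Σ t=0..2: t=0:+1/2880 t=1:−1/576 t=2:+1/2880 = -1/960
⇒ 3j(2 5 5; 0 0 0)² = 10/429, sgn +1
Racah Σ t=0..2: t=0:+1/5760 t=1:−1/5040 t=2:+1/161280 = -1/53760
⇒ 3j(2 5 5; 0 -3 3)² = 1/4290, sgn -1
4πI² = N·(3j₀)²·(3jₘ)² = 5/1521
I = -1·√(0.00328731/4π) = -0.01617393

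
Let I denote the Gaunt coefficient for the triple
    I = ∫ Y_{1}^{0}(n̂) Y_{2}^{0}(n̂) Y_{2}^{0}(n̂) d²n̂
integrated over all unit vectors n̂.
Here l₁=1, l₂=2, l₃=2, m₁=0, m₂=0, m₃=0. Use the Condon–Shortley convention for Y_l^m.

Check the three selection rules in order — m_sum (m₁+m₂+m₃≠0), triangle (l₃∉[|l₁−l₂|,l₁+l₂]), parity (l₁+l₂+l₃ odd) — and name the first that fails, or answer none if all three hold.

parity

azimuthal sum: 0 + 0 + 0 = 0  ✓
1 ≤ 2 ≤ 3 (triangle on l)  ✓
L = 1 + 2 + 2 = 5 (odd)  ✗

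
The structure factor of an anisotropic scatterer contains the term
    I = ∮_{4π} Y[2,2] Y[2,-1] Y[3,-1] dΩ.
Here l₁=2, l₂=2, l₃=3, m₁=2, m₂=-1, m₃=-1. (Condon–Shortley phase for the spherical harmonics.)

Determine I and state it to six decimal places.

Σlᵢ=7 odd — θ-integrand is odd under cosθ→−cosθ; I=0

0.000000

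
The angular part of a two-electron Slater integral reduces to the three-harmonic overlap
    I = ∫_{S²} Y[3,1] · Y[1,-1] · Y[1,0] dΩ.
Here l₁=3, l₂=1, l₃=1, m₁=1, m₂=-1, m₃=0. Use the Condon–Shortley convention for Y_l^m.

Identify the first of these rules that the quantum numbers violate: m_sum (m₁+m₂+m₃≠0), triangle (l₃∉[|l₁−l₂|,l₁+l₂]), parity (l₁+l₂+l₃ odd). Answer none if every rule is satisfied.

m₁+m₂+m₃ = 1 − 1 + 0 = 0  ✓
triangle: |3−1|=2 ≤ l₃=1 ≤ 3+1=4  ✗
parity: l₁+l₂+l₃ = 5 is odd

triangle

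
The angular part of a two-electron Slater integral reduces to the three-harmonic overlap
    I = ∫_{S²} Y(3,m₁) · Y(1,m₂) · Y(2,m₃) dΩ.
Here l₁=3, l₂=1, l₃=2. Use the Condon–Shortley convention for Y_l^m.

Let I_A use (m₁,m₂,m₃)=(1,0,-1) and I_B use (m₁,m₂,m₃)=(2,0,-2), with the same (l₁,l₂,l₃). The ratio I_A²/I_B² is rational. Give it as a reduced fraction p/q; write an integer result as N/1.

8/5

Same 3,1,2: normalisation and zero-m 3j drop out of the ratio.
A: Δ: 2! 4! 0! / 7! → 1/105; sum: t=1:−1/6 = -1/6; 3j²(3 1 2; 1 0 -1) = Δ·Π!·Σ² = 8/105  (sign +1)
B: Δ: 2! 4! 0! / 7! → 1/105; sum: t=1:−1/24 = -1/24; 3j²(3 1 2; 2 0 -2) = Δ·Π!·Σ² = 1/21  (sign -1)
I_A²/I_B² = (8/105)/(1/21) = 8/5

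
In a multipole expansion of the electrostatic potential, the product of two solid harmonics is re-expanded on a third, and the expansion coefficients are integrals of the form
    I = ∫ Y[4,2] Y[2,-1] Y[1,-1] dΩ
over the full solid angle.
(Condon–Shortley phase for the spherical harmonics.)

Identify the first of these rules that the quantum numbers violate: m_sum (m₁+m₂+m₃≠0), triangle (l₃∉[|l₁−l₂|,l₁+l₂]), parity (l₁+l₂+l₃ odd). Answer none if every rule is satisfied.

azimuthal sum: 2 − 1 − 1 = 0  ✓
2 ≤ 1 ≤ 6 (triangle on l)  ✗
L = 4 + 2 + 1 = 7 (odd)

triangle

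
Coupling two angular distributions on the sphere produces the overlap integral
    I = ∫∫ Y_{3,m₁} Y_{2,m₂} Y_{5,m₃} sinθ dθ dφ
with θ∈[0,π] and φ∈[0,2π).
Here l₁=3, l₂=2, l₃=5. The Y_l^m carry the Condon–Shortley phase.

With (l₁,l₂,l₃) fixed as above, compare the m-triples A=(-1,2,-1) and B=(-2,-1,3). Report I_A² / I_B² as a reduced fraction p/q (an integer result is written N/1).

15/112

Same 3,2,5: normalisation and zero-m 3j drop out of the ratio.
A: Δ: 0! 6! 4! / 11! → 1/2310; sum: t=0:+1/1152 = 1/1152; 3j²(3 2 5; -1 2 -1) = Δ·Π!·Σ² = 1/154  (sign +1)
B: Δ: 0! 6! 4! / 11! → 1/2310; sum: t=0:+1/720 = 1/720; 3j²(3 2 5; -2 -1 3) = Δ·Π!·Σ² = 8/165  (sign +1)
I_A²/I_B² = (1/154)/(8/165) = 15/112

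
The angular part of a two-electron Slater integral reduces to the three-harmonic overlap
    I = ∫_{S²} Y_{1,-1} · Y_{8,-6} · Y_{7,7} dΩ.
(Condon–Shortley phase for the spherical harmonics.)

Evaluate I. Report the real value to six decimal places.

0.030597

Rules hold: Σm=0, L=16 even, 7≤7≤9.
N = 3·17·15 = 765
Δ = 2!·0!·14!/17! = 1/2040
Racah Σ t=1..1: t=1:−1/25401600 = -1/25401600
⇒ 3j(1 8 7; 0 0 0)² = 8/255, sgn +1
Racah Σ t=2..2: t=2:+1/174356582400 = 1/174356582400
⇒ 3j(1 8 7; -1 -6 7)² = 1/2040, sgn +1
4πI² = N·(3j₀)²·(3jₘ)² = 1/85
I = +1·√(0.0117647/4π) = 0.03059748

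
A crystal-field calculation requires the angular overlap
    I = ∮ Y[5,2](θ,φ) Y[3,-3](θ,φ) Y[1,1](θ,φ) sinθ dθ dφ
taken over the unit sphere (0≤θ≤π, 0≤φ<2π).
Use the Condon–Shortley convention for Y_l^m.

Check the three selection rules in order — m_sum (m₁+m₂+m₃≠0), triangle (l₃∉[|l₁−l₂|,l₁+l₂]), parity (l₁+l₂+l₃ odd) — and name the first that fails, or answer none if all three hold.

azimuthal sum: 2 − 3 + 1 = 0  ✓
2 ≤ 1 ≤ 8 (triangle on l)  ✗
L = 5 + 3 + 1 = 9 (odd)

triangle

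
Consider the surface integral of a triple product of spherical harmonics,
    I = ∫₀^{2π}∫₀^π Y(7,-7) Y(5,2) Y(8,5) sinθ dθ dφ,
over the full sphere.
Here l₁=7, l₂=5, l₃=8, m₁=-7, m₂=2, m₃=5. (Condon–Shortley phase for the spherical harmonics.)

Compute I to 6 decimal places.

-0.146271

m-sum 0 ✓  L=20 even ✓  2≤8≤12 ✓
Π(2lᵢ+1) = 15×11×17 = 2805
triangle coeff Δ(7,5,8) = 1/814773960
Σ_t [0,4]: t=0:+1/87091200 t=1:−1/4976640 t=2:+1/2073600 t=3:−1/4976640 t=4:+1/87091200 = 1/9676800
(3j)²=360/46189 [(7 5 8; 0 0 0)], sign=+1
Σ_t [4,4]: t=4:+1/3135283200 = 1/3135283200
(3j)²=143/11628 [(7 5 8; -7 2 5)], sign=-1
⇒ 4πI² = 1650/6137
I = (-1)√(1650/6137/(4π)) = -0.14627125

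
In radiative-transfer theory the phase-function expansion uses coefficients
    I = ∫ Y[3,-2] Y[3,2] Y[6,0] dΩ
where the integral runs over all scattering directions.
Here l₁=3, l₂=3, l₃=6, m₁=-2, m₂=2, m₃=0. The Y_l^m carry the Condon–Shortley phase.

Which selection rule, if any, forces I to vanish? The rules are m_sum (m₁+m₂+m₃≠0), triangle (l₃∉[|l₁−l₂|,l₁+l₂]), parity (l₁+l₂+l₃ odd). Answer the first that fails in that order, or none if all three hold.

m₁+m₂+m₃ = -2 + 2 + 0 = 0  ✓
triangle: |3−3|=0 ≤ l₃=6 ≤ 3+3=6  ✓
parity: l₁+l₂+l₃ = 12 is even  ✓

none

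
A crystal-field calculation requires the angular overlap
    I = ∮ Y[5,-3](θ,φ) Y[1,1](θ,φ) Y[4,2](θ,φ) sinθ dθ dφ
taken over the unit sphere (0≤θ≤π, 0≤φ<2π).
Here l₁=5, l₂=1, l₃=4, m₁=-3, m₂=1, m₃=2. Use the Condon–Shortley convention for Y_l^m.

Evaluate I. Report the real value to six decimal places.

Rules hold: Σm=0, L=10 even, 4≤4≤6.
N = 11·3·9 = 297
Δ = 2!·8!·0!/11! = 1/495
Racah Σ t=1..1: t=1:−1/576 = -1/576
⇒ 3j(5 1 4; 0 0 0)² = 5/99, sgn -1
Racah Σ t=2..2: t=2:+1/2880 = 1/2880
⇒ 3j(5 1 4; -3 1 2)² = 28/495, sgn +1
4πI² = N·(3j₀)²·(3jₘ)² = 28/33
I = -1·√(0.848485/4π) = -0.25984664

-0.259847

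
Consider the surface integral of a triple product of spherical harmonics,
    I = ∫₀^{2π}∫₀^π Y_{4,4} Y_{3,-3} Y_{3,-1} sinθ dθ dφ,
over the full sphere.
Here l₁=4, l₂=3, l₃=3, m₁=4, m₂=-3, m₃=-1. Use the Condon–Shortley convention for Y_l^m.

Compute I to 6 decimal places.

-0.166198

m-sum 0 ✓  L=10 even ✓  1≤3≤7 ✓
Π(2lᵢ+1) = 9×7×7 = 441
triangle coeff Δ(4,3,3) = 1/34650
Σ_t [1,3]: t=1:−1/72 t=2:+1/16 t=3:−1/72 = 5/144
(3j)²=2/77 [(4 3 3; 0 0 0)], sign=-1
Σ_t [0,0]: t=0:+1/1152 = 1/1152
(3j)²=1/33 [(4 3 3; 4 -3 -1)], sign=+1
⇒ 4πI² = 42/121
I = (-1)√(42/121/(4π)) = -0.16619847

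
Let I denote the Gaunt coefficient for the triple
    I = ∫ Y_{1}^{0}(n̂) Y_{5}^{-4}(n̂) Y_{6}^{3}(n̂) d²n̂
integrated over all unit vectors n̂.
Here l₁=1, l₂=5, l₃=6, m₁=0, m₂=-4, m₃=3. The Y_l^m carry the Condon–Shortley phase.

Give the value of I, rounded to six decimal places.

0.000000

m-sum = 0 − 4 + 3 = -1 ≠ 0 ⇒ I = 0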